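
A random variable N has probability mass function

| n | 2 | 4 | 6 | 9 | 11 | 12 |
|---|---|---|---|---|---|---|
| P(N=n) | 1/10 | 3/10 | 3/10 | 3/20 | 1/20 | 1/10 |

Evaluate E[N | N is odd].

P(N is odd) = 3/20 + 1/20 = 1/5.
E[N | N is odd] = [9·3/20 + 11·1/20] / (1/5)
 = 19/10 / (1/5)
 = 19/2

9.5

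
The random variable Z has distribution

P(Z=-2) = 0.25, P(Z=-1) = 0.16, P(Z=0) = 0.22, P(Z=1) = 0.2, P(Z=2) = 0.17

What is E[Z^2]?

2.04

E[Z^2] = Σ z^2·P(Z=z)
 = 4·0.25 + 1·0.16 + 0·0.22 + 1·0.2 + 4·0.17
 = 1 + 0.16 + 0 + 0.2 + 0.68
 = 2.04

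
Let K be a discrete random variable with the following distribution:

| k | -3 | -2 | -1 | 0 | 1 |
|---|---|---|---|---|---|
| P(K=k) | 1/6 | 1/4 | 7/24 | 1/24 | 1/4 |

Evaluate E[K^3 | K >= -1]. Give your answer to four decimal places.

-0.0714

P(K >= -1) = 7/24 + 1/24 + 1/4 = 7/12.
E[K^3 | K >= -1] = [(-1)·7/24 + 0·1/24 + 1·1/4] / (7/12)
 = -1/24 / (7/12)
 = -1/14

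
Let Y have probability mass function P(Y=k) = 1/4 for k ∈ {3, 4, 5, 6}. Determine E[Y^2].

E[Y^2] = Σ y^2·P(Y=y)
 = 9·1/4 + 16·1/4 + 25·1/4 + 36·1/4
 = 9/4 + 4 + 25/4 + 9
 = 43/2

21.5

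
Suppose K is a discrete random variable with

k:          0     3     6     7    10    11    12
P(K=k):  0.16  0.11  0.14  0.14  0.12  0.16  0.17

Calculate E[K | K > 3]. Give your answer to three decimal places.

P(K > 3) = 0.14 + 0.14 + 0.12 + 0.16 + 0.17 = 0.73.
E[K | K > 3] = [6·0.14 + 7·0.14 + 10·0.12 + 11·0.16 + 12·0.17] / 0.73
 = 6.82 / 0.73
 = 682/73

9.342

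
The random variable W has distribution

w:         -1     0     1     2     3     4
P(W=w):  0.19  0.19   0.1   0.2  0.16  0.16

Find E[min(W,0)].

E[min(W,0)] = Σ min(w,0)·P(W=w)
 = (-1)·0.19 + 0·0.19 + 0·0.1 + 0·0.2 + 0·0.16 + 0·0.16
 = (-0.19) + 0 + 0 + 0 + 0 + 0
 = -0.19

-0.19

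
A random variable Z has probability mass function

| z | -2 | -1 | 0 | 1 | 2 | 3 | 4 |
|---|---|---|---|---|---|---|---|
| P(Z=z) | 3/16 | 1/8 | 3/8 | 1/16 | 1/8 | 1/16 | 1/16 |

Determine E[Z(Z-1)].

E[Z(Z-1)] = Σ z(z-1)·P(Z=z)
 = 6·3/16 + 2·1/8 + 0·3/8 + 0·1/16 + 2·1/8 + 6·1/16 + 12·1/16
 = 9/8 + 1/4 + 0 + 0 + 1/4 + 3/8 + 3/4
 = 11/4

2.75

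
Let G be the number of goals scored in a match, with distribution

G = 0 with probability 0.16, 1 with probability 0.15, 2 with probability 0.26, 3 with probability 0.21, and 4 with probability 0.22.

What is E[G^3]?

E[G^3] = Σ g^3·P(G=g)
 = 0·0.16 + 1·0.15 + 8·0.26 + 27·0.21 + 64·0.22
 = 0 + 0.15 + 2.08 + 5.67 + 14.08
 = 21.98

21.98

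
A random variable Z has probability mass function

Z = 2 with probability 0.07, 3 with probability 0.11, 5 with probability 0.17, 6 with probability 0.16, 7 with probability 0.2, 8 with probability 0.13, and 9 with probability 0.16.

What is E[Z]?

E[Z] = Σ z·P(Z=z)
 = 2·0.07 + 3·0.11 + 5·0.17 + 6·0.16 + 7·0.2 + 8·0.13 + 9·0.16
 = 0.14 + 0.33 + 0.85 + 0.96 + 1.4 + 1.04 + 1.44
 = 6.16

6.16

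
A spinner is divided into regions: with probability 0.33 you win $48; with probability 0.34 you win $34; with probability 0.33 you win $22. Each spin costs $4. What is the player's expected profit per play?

30.66

E[payout] = 48·0.33 + 34·0.34 + 22·0.33
 = 15.84 + 11.56 + 7.26
 = 34.66
Net = 34.66 - 4 = 30.66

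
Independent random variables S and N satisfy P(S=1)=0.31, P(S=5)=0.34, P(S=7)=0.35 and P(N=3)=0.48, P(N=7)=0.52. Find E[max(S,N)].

E[max(S,N)] = Σ_s Σ_n max(s,n) · P(S=s)P(N=n)
 = 3·0.1488 + 7·0.1612 + 5·0.1632 + 7·0.1768 + 7·0.168 + 7·0.182
 = 0.4464 + 1.1284 + 0.816 + 1.2376 + 1.176 + 1.274
 = 6.0784

6.0784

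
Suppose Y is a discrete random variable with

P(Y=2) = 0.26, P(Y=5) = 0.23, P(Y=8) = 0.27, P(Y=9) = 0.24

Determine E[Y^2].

43.51

E[Y^2] = Σ y^2·P(Y=y)
 = 4·0.26 + 25·0.23 + 64·0.27 + 81·0.24
 = 1.04 + 5.75 + 17.28 + 19.44
 = 43.51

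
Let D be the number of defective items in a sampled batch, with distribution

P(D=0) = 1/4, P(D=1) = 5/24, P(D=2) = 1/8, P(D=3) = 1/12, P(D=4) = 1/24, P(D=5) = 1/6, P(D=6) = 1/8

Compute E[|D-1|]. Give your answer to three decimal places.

1.958

E[|D-1|] = Σ |d-1|·P(D=d)
 = 1·1/4 + 0·5/24 + 1·1/8 + 2·1/12 + 3·1/24 + 4·1/6 + 5·1/8
 = 1/4 + 0 + 1/8 + 1/6 + 1/8 + 2/3 + 5/8
 = 47/24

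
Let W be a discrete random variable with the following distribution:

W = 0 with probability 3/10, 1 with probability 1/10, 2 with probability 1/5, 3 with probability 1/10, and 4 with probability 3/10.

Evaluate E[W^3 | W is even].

P(W is even) = 3/10 + 1/5 + 3/10 = 4/5.
E[W^3 | W is even] = [0·3/10 + 8·1/5 + 64·3/10] / (4/5)
 = 104/5 / (4/5)
 = 26

26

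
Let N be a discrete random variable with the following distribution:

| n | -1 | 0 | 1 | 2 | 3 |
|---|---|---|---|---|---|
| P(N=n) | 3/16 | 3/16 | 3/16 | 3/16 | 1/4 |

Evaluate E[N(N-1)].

E[N(N-1)] = Σ n(n-1)·P(N=n)
 = 2·3/16 + 0·3/16 + 0·3/16 + 2·3/16 + 6·1/4
 = 3/8 + 0 + 0 + 3/8 + 3/2
 = 9/4

2.25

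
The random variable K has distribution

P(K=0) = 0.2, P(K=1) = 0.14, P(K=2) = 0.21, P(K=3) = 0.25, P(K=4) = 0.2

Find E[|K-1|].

E[|K-1|] = Σ |k-1|·P(K=k)
 = 1·0.2 + 0·0.14 + 1·0.21 + 2·0.25 + 3·0.2
 = 0.2 + 0 + 0.21 + 0.5 + 0.6
 = 1.51

1.51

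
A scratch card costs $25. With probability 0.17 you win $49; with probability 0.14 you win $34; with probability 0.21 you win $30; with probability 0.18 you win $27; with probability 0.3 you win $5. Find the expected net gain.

0.75

E[payout] = 49·0.17 + 34·0.14 + 30·0.21 + 27·0.18 + 5·0.3
 = 8.33 + 4.76 + 6.3 + 4.86 + 1.5
 = 25.75
Net = 25.75 - 25 = 0.75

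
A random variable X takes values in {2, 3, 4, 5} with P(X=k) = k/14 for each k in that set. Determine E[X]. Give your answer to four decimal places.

3.8571

E[X] = Σ x·P(X=x)
 = 2·1/7 + 3·3/14 + 4·2/7 + 5·5/14
 = 2/7 + 9/14 + 8/7 + 25/14
 = 27/7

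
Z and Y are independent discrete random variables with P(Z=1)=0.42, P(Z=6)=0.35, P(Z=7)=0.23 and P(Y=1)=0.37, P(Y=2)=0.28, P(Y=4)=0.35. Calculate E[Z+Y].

E[Z+Y] = Σ_z Σ_y (z+y) · P(Z=z)P(Y=y)
 = 2·0.1554 + 3·0.1176 + 5·0.147 + 7·0.1295 + 8·0.098 + 10·0.1225 + 8·0.0851 + 9·0.0644 + 11·0.0805
 = 0.3108 + 0.3528 + 0.735 + 0.9065 + 0.784 + 1.225 + 0.6808 + 0.5796 + 0.8855
 = 6.46

6.46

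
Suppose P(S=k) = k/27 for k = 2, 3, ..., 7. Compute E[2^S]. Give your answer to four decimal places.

56.8889

E[2^S] = Σ 2^s·P(S=s)
 = 4·2/27 + 8·1/9 + 16·4/27 + 32·5/27 + 64·2/9 + 128·7/27
 = 8/27 + 8/9 + 64/27 + 160/27 + 128/9 + 896/27
 = 512/9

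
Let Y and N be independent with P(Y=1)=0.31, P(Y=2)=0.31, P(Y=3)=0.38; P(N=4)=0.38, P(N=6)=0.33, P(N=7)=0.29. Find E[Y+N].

7.6

E[Y+N] = Σ_y Σ_n (y+n) · P(Y=y)P(N=n)
 = 5·0.1178 + 7·0.1023 + 8·0.0899 + 6·0.1178 + 8·0.1023 + 9·0.0899 + 7·0.1444 + 9·0.1254 + 10·0.1102
 = 0.589 + 0.7161 + 0.7192 + 0.7068 + 0.8184 + 0.8091 + 1.0108 + 1.1286 + 1.102
 = 7.6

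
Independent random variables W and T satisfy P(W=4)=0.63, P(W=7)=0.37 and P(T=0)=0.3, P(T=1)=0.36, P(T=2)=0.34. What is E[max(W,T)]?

5.11

E[max(W,T)] = Σ_w Σ_t max(w,t) · P(W=w)P(T=t)
 = 4·0.189 + 4·0.2268 + 4·0.2142 + 7·0.111 + 7·0.1332 + 7·0.1258
 = 0.756 + 0.9072 + 0.8568 + 0.777 + 0.9324 + 0.8806
 = 5.11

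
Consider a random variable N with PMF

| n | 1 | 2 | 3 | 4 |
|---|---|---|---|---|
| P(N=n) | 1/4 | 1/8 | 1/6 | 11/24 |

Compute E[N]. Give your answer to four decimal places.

2.8333

E[N] = Σ n·P(N=n)
 = 1·1/4 + 2·1/8 + 3·1/6 + 4·11/24
 = 1/4 + 1/4 + 1/2 + 11/6
 = 17/6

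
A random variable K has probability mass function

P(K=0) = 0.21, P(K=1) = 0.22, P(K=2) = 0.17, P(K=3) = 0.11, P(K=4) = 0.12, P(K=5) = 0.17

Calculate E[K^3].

33.48

E[K^3] = Σ k^3·P(K=k)
 = 0·0.21 + 1·0.22 + 8·0.17 + 27·0.11 + 64·0.12 + 125·0.17
 = 0 + 0.22 + 1.36 + 2.97 + 7.68 + 21.25
 = 33.48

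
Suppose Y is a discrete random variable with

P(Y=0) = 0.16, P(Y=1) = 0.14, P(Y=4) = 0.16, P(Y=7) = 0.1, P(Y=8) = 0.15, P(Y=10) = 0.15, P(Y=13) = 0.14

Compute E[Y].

E[Y] = Σ y·P(Y=y)
 = 0·0.16 + 1·0.14 + 4·0.16 + 7·0.1 + 8·0.15 + 10·0.15 + 13·0.14
 = 0 + 0.14 + 0.64 + 0.7 + 1.2 + 1.5 + 1.82
 = 6

6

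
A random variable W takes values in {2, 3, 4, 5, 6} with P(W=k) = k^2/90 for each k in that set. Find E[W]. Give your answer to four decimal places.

E[W] = Σ w·P(W=w)
 = 2·2/45 + 3·1/10 + 4·8/45 + 5·5/18 + 6·2/5
 = 4/45 + 3/10 + 32/45 + 25/18 + 12/5
 = 44/9

4.8889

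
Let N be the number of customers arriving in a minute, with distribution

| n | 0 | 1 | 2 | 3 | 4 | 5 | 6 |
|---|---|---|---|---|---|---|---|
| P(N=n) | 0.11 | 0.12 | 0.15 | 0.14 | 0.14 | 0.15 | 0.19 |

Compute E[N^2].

14.81

E[N^2] = Σ n^2·P(N=n)
 = 0·0.11 + 1·0.12 + 4·0.15 + 9·0.14 + 16·0.14 + 25·0.15 + 36·0.19
 = 0 + 0.12 + 0.6 + 1.26 + 2.24 + 3.75 + 6.84
 = 14.81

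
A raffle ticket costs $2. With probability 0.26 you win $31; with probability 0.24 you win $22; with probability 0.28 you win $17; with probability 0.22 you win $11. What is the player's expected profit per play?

E[payout] = 31·0.26 + 22·0.24 + 17·0.28 + 11·0.22
 = 8.06 + 5.28 + 4.76 + 2.42
 = 20.52
Net = 20.52 - 2 = 18.52

18.52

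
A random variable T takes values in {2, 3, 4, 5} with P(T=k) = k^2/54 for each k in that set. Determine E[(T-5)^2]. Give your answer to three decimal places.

1.630

E[(T-5)^2] = Σ (t-5)^2·P(T=t)
 = 9·2/27 + 4·1/6 + 1·8/27 + 0·25/54
 = 2/3 + 2/3 + 8/27 + 0
 = 44/27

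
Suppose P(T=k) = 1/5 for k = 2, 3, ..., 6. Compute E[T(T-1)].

E[T(T-1)] = Σ t(t-1)·P(T=t)
 = 2·1/5 + 6·1/5 + 12·1/5 + 20·1/5 + 30·1/5
 = 2/5 + 6/5 + 12/5 + 4 + 6
 = 14

14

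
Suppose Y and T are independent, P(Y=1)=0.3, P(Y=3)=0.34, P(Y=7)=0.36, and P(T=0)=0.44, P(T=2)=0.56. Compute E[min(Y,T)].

E[min(Y,T)] = Σ_y Σ_t min(y,t) · P(Y=y)P(T=t)
 = 0·0.132 + 1·0.168 + 0·0.1496 + 2·0.1904 + 0·0.1584 + 2·0.2016
 = 0 + 0.168 + 0 + 0.3808 + 0 + 0.4032
 = 0.952

0.952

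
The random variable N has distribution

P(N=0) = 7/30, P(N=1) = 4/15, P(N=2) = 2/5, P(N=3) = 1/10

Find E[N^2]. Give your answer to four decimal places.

E[N^2] = Σ n^2·P(N=n)
 = 0·7/30 + 1·4/15 + 4·2/5 + 9·1/10
 = 0 + 4/15 + 8/5 + 9/10
 = 83/30

2.7667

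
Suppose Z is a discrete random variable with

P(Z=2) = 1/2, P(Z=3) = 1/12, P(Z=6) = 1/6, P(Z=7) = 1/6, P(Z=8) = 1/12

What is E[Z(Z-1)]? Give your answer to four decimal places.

18.1667

E[Z(Z-1)] = Σ z(z-1)·P(Z=z)
 = 2·1/2 + 6·1/12 + 30·1/6 + 42·1/6 + 56·1/12
 = 1 + 1/2 + 5 + 7 + 14/3
 = 109/6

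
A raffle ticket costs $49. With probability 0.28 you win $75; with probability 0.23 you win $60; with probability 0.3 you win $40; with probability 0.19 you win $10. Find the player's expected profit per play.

-0.3

E[payout] = 75·0.28 + 60·0.23 + 40·0.3 + 10·0.19
 = 21 + 13.8 + 12 + 1.9
 = 48.7
Net = 48.7 - 49 = -0.3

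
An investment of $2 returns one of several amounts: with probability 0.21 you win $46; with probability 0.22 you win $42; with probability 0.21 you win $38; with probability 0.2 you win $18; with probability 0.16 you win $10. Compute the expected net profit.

E[payout] = 46·0.21 + 42·0.22 + 38·0.21 + 18·0.2 + 10·0.16
 = 9.66 + 9.24 + 7.98 + 3.6 + 1.6
 = 32.08
Net = 32.08 - 2 = 30.08

30.08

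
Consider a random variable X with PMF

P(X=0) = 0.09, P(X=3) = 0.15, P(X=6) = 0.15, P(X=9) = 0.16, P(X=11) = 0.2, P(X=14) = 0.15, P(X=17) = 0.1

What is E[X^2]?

102.21

E[X^2] = Σ x^2·P(X=x)
 = 0·0.09 + 9·0.15 + 36·0.15 + 81·0.16 + 121·0.2 + 196·0.15 + 289·0.1
 = 0 + 1.35 + 5.4 + 12.96 + 24.2 + 29.4 + 28.9
 = 102.21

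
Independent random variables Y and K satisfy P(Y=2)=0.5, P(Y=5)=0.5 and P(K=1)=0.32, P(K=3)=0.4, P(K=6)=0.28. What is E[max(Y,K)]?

4.4

E[max(Y,K)] = Σ_y Σ_k max(y,k) · P(Y=y)P(K=k)
 = 2·0.16 + 3·0.2 + 6·0.14 + 5·0.16 + 5·0.2 + 6·0.14
 = 0.32 + 0.6 + 0.84 + 0.8 + 1 + 0.84
 = 4.4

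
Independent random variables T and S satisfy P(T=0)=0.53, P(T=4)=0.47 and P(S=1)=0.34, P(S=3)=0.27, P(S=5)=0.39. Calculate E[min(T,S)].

E[min(T,S)] = Σ_t Σ_s min(t,s) · P(T=t)P(S=s)
 = 0·0.1802 + 0·0.1431 + 0·0.2067 + 1·0.1598 + 3·0.1269 + 4·0.1833
 = 0 + 0 + 0 + 0.1598 + 0.3807 + 0.7332
 = 1.2737

1.2737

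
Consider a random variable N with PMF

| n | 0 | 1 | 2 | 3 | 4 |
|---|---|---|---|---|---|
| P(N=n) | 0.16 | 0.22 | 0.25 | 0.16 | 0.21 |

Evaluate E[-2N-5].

E[-2N-5] = Σ (-2n-5)·P(N=n)
 = (-5)·0.16 + (-7)·0.22 + (-9)·0.25 + (-11)·0.16 + (-13)·0.21
 = (-0.8) + (-1.54) + (-2.25) + (-1.76) + (-2.73)
 = -9.08

-9.08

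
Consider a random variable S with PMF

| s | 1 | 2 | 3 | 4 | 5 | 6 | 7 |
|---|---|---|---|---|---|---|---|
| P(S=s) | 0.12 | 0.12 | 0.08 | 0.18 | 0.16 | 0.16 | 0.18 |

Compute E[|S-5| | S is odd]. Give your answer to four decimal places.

P(S is odd) = 0.12 + 0.08 + 0.16 + 0.18 = 0.54.
E[|S-5| | S is odd] = [4·0.12 + 2·0.08 + 0·0.16 + 2·0.18] / 0.54
 = 1 / 0.54
 = 50/27

1.8519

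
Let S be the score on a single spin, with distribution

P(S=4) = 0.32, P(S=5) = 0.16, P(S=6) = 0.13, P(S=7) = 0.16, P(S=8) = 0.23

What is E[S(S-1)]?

30.54

E[S(S-1)] = Σ s(s-1)·P(S=s)
 = 12·0.32 + 20·0.16 + 30·0.13 + 42·0.16 + 56·0.23
 = 3.84 + 3.2 + 3.9 + 6.72 + 12.88
 = 30.54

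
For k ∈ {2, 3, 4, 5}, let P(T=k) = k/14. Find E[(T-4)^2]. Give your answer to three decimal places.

1.143

E[(T-4)^2] = Σ (t-4)^2·P(T=t)
 = 4·1/7 + 1·3/14 + 0·2/7 + 1·5/14
 = 4/7 + 3/14 + 0 + 5/14
 = 8/7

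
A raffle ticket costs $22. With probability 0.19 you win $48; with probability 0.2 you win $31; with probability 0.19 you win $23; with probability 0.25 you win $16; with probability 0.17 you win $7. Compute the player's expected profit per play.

E[payout] = 48·0.19 + 31·0.2 + 23·0.19 + 16·0.25 + 7·0.17
 = 9.12 + 6.2 + 4.37 + 4 + 1.19
 = 24.88
Net = 24.88 - 22 = 2.88

2.88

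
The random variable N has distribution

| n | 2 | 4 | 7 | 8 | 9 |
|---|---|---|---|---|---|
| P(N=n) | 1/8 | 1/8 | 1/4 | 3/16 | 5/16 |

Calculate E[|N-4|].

E[|N-4|] = Σ |n-4|·P(N=n)
 = 2·1/8 + 0·1/8 + 3·1/4 + 4·3/16 + 5·5/16
 = 1/4 + 0 + 3/4 + 3/4 + 25/16
 = 53/16

3.3125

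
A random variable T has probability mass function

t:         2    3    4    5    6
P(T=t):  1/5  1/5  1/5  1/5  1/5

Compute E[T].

4

E[T] = Σ t·P(T=t)
 = 2·1/5 + 3·1/5 + 4·1/5 + 5·1/5 + 6·1/5
 = 2/5 + 3/5 + 4/5 + 1 + 6/5
 = 4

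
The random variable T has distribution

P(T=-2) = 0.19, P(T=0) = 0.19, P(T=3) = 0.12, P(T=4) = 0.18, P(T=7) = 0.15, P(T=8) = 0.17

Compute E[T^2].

E[T^2] = Σ t^2·P(T=t)
 = 4·0.19 + 0·0.19 + 9·0.12 + 16·0.18 + 49·0.15 + 64·0.17
 = 0.76 + 0 + 1.08 + 2.88 + 7.35 + 10.88
 = 22.95

22.95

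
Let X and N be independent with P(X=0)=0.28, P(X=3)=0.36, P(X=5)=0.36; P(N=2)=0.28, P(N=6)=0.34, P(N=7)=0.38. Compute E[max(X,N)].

E[max(X,N)] = Σ_x Σ_n max(x,n) · P(X=x)P(N=n)
 = 2·0.0784 + 6·0.0952 + 7·0.1064 + 3·0.1008 + 6·0.1224 + 7·0.1368 + 5·0.1008 + 6·0.1224 + 7·0.1368
 = 0.1568 + 0.5712 + 0.7448 + 0.3024 + 0.7344 + 0.9576 + 0.504 + 0.7344 + 0.9576
 = 5.6632

5.6632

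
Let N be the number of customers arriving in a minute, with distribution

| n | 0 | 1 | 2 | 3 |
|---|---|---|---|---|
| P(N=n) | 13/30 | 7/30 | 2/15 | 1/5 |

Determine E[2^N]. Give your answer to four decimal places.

E[2^N] = Σ 2^n·P(N=n)
 = 1·13/30 + 2·7/30 + 4·2/15 + 8·1/5
 = 13/30 + 7/15 + 8/15 + 8/5
 = 91/30

3.0333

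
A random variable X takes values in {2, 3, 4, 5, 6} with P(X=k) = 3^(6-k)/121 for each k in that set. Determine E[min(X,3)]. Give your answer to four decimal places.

E[min(X,3)] = Σ min(x,3)·P(X=x)
 = 2·81/121 + 3·27/121 + 3·9/121 + 3·3/121 + 3·1/121
 = 162/121 + 81/121 + 27/121 + 9/121 + 3/121
 = 282/121

2.3306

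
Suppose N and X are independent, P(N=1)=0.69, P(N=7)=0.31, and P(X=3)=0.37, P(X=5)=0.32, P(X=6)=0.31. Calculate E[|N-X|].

3.2166

E[|N-X|] = Σ_n Σ_x |n-x| · P(N=n)P(X=x)
 = 2·0.2553 + 4·0.2208 + 5·0.2139 + 4·0.1147 + 2·0.0992 + 1·0.0961
 = 0.5106 + 0.8832 + 1.0695 + 0.4588 + 0.1984 + 0.0961
 = 3.2166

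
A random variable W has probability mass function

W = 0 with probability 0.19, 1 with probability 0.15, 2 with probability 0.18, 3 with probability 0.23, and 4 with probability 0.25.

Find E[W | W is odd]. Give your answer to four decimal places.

P(W is odd) = 0.15 + 0.23 = 0.38.
E[W | W is odd] = [1·0.15 + 3·0.23] / 0.38
 = 0.84 / 0.38
 = 42/19

2.2105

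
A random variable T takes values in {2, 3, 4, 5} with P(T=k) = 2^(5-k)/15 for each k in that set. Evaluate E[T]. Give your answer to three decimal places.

2.733

E[T] = Σ t·P(T=t)
 = 2·8/15 + 3·4/15 + 4·2/15 + 5·1/15
 = 16/15 + 4/5 + 8/15 + 1/3
 = 41/15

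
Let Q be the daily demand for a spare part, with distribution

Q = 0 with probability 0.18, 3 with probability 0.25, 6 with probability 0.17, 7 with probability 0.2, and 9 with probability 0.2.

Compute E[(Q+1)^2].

E[(Q+1)^2] = Σ (q+1)^2·P(Q=q)
 = 1·0.18 + 16·0.25 + 49·0.17 + 64·0.2 + 100·0.2
 = 0.18 + 4 + 8.33 + 12.8 + 20
 = 45.31

45.31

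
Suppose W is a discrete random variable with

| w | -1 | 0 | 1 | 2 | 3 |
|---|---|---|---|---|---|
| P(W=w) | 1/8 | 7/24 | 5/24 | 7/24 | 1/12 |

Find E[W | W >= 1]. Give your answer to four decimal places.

1.7857

P(W >= 1) = 5/24 + 7/24 + 1/12 = 7/12.
E[W | W >= 1] = [1·5/24 + 2·7/24 + 3·1/12] / (7/12)
 = 25/24 / (7/12)
 = 25/14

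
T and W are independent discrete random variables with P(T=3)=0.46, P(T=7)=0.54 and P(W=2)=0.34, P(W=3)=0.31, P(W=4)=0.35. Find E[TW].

E[TW] = Σ_t Σ_w tw · P(T=t)P(W=w)
 = 6·0.1564 + 9·0.1426 + 12·0.161 + 14·0.1836 + 21·0.1674 + 28·0.189
 = 0.9384 + 1.2834 + 1.932 + 2.5704 + 3.5154 + 5.292
 = 15.5316

15.5316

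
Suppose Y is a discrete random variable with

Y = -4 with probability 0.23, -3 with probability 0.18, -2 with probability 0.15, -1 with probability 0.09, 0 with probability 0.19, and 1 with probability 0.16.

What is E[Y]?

-1.69

E[Y] = Σ y·P(Y=y)
 = (-4)·0.23 + (-3)·0.18 + (-2)·0.15 + (-1)·0.09 + 0·0.19 + 1·0.16
 = (-0.92) + (-0.54) + (-0.3) + (-0.09) + 0 + 0.16
 = -1.69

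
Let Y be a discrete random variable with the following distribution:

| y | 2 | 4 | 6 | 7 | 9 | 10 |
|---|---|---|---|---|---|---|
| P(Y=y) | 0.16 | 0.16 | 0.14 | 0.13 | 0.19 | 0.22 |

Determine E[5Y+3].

E[5Y+3] = Σ (5y+3)·P(Y=y)
 = 13·0.16 + 23·0.16 + 33·0.14 + 38·0.13 + 48·0.19 + 53·0.22
 = 2.08 + 3.68 + 4.62 + 4.94 + 9.12 + 11.66
 = 36.1

36.1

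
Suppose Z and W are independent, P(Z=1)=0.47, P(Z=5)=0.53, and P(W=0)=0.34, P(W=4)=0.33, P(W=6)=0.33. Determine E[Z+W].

E[Z+W] = Σ_z Σ_w (z+w) · P(Z=z)P(W=w)
 = 1·0.1598 + 5·0.1551 + 7·0.1551 + 5·0.1802 + 9·0.1749 + 11·0.1749
 = 0.1598 + 0.7755 + 1.0857 + 0.901 + 1.5741 + 1.9239
 = 6.42

6.42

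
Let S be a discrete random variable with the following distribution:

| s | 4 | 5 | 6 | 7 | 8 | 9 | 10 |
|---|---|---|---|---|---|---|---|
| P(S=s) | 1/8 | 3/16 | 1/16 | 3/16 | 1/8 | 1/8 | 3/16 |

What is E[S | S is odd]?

6.75

P(S is odd) = 3/16 + 3/16 + 1/8 = 1/2.
E[S | S is odd] = [5·3/16 + 7·3/16 + 9·1/8] / (1/2)
 = 27/8 / (1/2)
 = 27/4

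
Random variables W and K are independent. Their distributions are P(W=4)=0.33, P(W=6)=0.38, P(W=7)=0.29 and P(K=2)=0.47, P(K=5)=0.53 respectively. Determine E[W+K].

E[W+K] = Σ_w Σ_k (w+k) · P(W=w)P(K=k)
 = 6·0.1551 + 9·0.1749 + 8·0.1786 + 11·0.2014 + 9·0.1363 + 12·0.1537
 = 0.9306 + 1.5741 + 1.4288 + 2.2154 + 1.2267 + 1.8444
 = 9.22

9.22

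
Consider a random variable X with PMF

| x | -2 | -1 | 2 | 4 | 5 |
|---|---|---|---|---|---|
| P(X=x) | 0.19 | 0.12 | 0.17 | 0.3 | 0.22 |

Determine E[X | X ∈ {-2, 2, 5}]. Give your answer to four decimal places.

P(X ∈ {-2, 2, 5}) = 0.19 + 0.17 + 0.22 = 0.58.
E[X | X ∈ {-2, 2, 5}] = [(-2)·0.19 + 2·0.17 + 5·0.22] / 0.58
 = 1.06 / 0.58
 = 53/29

1.8276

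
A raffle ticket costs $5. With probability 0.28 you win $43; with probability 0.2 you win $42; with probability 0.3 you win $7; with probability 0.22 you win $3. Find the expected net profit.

E[payout] = 43·0.28 + 42·0.2 + 7·0.3 + 3·0.22
 = 12.04 + 8.4 + 2.1 + 0.66
 = 23.2
Net = 23.2 - 5 = 18.2

18.2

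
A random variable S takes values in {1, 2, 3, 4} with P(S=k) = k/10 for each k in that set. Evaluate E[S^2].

10

E[S^2] = Σ s^2·P(S=s)
 = 1·1/10 + 4·1/5 + 9·3/10 + 16·2/5
 = 1/10 + 4/5 + 27/10 + 32/5
 = 10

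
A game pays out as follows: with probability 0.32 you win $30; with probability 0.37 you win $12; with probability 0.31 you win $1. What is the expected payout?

E[payout] = 30·0.32 + 12·0.37 + 1·0.31
 = 9.6 + 4.44 + 0.31
 = 14.35

14.35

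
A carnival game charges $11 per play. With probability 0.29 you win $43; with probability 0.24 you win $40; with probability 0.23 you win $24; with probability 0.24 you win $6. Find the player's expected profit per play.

E[payout] = 43·0.29 + 40·0.24 + 24·0.23 + 6·0.24
 = 12.47 + 9.6 + 5.52 + 1.44
 = 29.03
Net = 29.03 - 11 = 18.03

18.03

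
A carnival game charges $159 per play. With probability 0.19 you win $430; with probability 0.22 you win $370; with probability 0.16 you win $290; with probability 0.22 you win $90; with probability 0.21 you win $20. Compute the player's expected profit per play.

E[payout] = 430·0.19 + 370·0.22 + 290·0.16 + 90·0.22 + 20·0.21
 = 81.7 + 81.4 + 46.4 + 19.8 + 4.2
 = 233.5
Net = 233.5 - 159 = 74.5

74.5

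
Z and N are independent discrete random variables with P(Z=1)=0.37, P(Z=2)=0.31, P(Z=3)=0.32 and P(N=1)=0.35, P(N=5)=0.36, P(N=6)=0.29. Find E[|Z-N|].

E[|Z-N|] = Σ_z Σ_n |z-n| · P(Z=z)P(N=n)
 = 0·0.1295 + 4·0.1332 + 5·0.1073 + 1·0.1085 + 3·0.1116 + 4·0.0899 + 2·0.112 + 2·0.1152 + 3·0.0928
 = 0 + 0.5328 + 0.5365 + 0.1085 + 0.3348 + 0.3596 + 0.224 + 0.2304 + 0.2784
 = 2.605

2.605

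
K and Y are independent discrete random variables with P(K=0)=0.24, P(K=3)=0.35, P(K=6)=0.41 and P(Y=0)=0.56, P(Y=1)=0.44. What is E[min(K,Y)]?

0.3344

E[min(K,Y)] = Σ_k Σ_y min(k,y) · P(K=k)P(Y=y)
 = 0·0.1344 + 0·0.1056 + 0·0.196 + 1·0.154 + 0·0.2296 + 1·0.1804
 = 0 + 0 + 0 + 0.154 + 0 + 0.1804
 = 0.3344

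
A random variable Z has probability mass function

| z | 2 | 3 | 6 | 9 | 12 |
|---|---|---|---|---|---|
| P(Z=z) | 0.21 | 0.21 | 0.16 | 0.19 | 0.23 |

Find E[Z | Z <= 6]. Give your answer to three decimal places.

3.466

P(Z <= 6) = 0.21 + 0.21 + 0.16 = 0.58.
E[Z | Z <= 6] = [2·0.21 + 3·0.21 + 6·0.16] / 0.58
 = 2.01 / 0.58
 = 201/58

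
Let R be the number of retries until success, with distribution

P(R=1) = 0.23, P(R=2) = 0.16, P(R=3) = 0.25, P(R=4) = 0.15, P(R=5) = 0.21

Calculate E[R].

E[R] = Σ r·P(R=r)
 = 1·0.23 + 2·0.16 + 3·0.25 + 4·0.15 + 5·0.21
 = 0.23 + 0.32 + 0.75 + 0.6 + 1.05
 = 2.95

2.95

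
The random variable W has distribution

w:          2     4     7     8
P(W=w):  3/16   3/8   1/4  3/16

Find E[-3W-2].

E[-3W-2] = Σ (-3w-2)·P(W=w)
 = (-8)·3/16 + (-14)·3/8 + (-23)·1/4 + (-26)·3/16
 = (-3/2) + (-21/4) + (-23/4) + (-39/8)
 = -139/8

-17.375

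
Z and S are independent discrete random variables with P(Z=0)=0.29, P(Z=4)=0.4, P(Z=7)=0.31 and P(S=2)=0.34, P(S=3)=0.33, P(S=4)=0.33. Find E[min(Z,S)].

E[min(Z,S)] = Σ_z Σ_s min(z,s) · P(Z=z)P(S=s)
 = 0·0.0986 + 0·0.0957 + 0·0.0957 + 2·0.136 + 3·0.132 + 4·0.132 + 2·0.1054 + 3·0.1023 + 4·0.1023
 = 0 + 0 + 0 + 0.272 + 0.396 + 0.528 + 0.2108 + 0.3069 + 0.4092
 = 2.1229

2.1229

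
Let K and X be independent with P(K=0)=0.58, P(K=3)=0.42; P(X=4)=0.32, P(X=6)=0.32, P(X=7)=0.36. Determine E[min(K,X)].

1.26

E[min(K,X)] = Σ_k Σ_x min(k,x) · P(K=k)P(X=x)
 = 0·0.1856 + 0·0.1856 + 0·0.2088 + 3·0.1344 + 3·0.1344 + 3·0.1512
 = 0 + 0 + 0 + 0.4032 + 0.4032 + 0.4536
 = 1.26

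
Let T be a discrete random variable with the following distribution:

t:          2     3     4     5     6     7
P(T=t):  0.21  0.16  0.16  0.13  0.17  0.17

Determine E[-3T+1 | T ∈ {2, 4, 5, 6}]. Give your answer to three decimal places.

P(T ∈ {2, 4, 5, 6}) = 0.21 + 0.16 + 0.13 + 0.17 = 0.67.
E[-3T+1 | T ∈ {2, 4, 5, 6}] = [(-5)·0.21 + (-11)·0.16 + (-14)·0.13 + (-17)·0.17] / 0.67
 = -7.52 / 0.67
 = -752/67

-11.224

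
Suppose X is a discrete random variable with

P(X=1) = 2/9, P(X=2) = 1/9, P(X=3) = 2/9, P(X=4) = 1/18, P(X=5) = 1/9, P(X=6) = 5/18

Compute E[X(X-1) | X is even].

20.75

P(X is even) = 1/9 + 1/18 + 5/18 = 4/9.
E[X(X-1) | X is even] = [2·1/9 + 12·1/18 + 30·5/18] / (4/9)
 = 83/9 / (4/9)
 = 83/4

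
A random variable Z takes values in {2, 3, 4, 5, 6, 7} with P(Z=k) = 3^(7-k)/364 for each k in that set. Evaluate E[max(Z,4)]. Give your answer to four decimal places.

4.0495

E[max(Z,4)] = Σ max(z,4)·P(Z=z)
 = 4·243/364 + 4·81/364 + 4·27/364 + 5·9/364 + 6·3/364 + 7·1/364
 = 243/91 + 81/91 + 27/91 + 45/364 + 9/182 + 1/52
 = 737/182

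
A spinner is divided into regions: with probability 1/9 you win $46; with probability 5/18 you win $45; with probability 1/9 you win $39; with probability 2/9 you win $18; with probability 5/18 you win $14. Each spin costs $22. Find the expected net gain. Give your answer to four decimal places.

7.8333

E[payout] = 46·1/9 + 45·5/18 + 39·1/9 + 18·2/9 + 14·5/18
 = 46/9 + 25/2 + 13/3 + 4 + 35/9
 = 179/6
Net = 179/6 - 22 = 47/6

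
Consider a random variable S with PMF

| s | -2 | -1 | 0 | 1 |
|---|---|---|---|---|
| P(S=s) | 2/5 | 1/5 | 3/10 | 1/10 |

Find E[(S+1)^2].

1.1

E[(S+1)^2] = Σ (s+1)^2·P(S=s)
 = 1·2/5 + 0·1/5 + 1·3/10 + 4·1/10
 = 2/5 + 0 + 3/10 + 2/5
 = 11/10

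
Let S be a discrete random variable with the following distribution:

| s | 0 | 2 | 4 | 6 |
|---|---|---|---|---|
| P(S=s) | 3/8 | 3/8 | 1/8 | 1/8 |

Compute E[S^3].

E[S^3] = Σ s^3·P(S=s)
 = 0·3/8 + 8·3/8 + 64·1/8 + 216·1/8
 = 0 + 3 + 8 + 27
 = 38

38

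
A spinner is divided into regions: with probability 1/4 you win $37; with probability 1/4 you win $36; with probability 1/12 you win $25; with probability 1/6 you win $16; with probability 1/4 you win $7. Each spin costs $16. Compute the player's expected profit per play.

8.75

E[payout] = 37·1/4 + 36·1/4 + 25·1/12 + 16·1/6 + 7·1/4
 = 37/4 + 9 + 25/12 + 8/3 + 7/4
 = 99/4
Net = 99/4 - 16 = 35/4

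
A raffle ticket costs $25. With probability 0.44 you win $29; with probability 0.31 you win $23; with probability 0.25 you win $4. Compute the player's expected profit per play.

-4.11

E[payout] = 29·0.44 + 23·0.31 + 4·0.25
 = 12.76 + 7.13 + 1
 = 20.89
Net = 20.89 - 25 = -4.11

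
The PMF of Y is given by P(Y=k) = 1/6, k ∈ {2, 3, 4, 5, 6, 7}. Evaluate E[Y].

4.5

E[Y] = Σ y·P(Y=y)
 = 2·1/6 + 3·1/6 + 4·1/6 + 5·1/6 + 6·1/6 + 7·1/6
 = 1/3 + 1/2 + 2/3 + 5/6 + 1 + 7/6
 = 9/2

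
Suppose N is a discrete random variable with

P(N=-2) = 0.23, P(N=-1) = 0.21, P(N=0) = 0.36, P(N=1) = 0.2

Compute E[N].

E[N] = Σ n·P(N=n)
 = (-2)·0.23 + (-1)·0.21 + 0·0.36 + 1·0.2
 = (-0.46) + (-0.21) + 0 + 0.2
 = -0.47

-0.47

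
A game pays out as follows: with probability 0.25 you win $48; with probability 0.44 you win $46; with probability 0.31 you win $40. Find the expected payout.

E[payout] = 48·0.25 + 46·0.44 + 40·0.31
 = 12 + 20.24 + 12.4
 = 44.64

44.64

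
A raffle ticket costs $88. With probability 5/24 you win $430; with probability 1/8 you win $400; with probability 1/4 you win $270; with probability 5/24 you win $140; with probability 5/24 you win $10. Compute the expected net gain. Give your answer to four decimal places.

150.3333

E[payout] = 430·5/24 + 400·1/8 + 270·1/4 + 140·5/24 + 10·5/24
 = 1075/12 + 50 + 135/2 + 175/6 + 25/12
 = 715/3
Net = 715/3 - 88 = 451/3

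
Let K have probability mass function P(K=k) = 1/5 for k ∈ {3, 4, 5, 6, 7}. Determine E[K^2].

27

E[K^2] = Σ k^2·P(K=k)
 = 9·1/5 + 16·1/5 + 25·1/5 + 36·1/5 + 49·1/5
 = 9/5 + 16/5 + 5 + 36/5 + 49/5
 = 27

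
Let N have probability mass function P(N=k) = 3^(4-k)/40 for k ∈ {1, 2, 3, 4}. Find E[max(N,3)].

E[max(N,3)] = Σ max(n,3)·P(N=n)
 = 3·27/40 + 3·9/40 + 3·3/40 + 4·1/40
 = 81/40 + 27/40 + 9/40 + 1/10
 = 121/40

3.025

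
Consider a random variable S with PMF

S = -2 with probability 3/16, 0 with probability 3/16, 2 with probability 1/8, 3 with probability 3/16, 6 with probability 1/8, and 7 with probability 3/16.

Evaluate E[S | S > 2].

5.25

P(S > 2) = 3/16 + 1/8 + 3/16 = 1/2.
E[S | S > 2] = [3·3/16 + 6·1/8 + 7·3/16] / (1/2)
 = 21/8 / (1/2)
 = 21/4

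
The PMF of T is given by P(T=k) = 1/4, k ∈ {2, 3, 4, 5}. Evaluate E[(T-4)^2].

1.5

E[(T-4)^2] = Σ (t-4)^2·P(T=t)
 = 4·1/4 + 1·1/4 + 0·1/4 + 1·1/4
 = 1 + 1/4 + 0 + 1/4
 = 3/2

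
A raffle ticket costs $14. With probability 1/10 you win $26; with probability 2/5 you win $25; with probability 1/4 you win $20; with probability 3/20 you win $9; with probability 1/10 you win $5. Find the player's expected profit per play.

5.45

E[payout] = 26·1/10 + 25·2/5 + 20·1/4 + 9·3/20 + 5·1/10
 = 13/5 + 10 + 5 + 27/20 + 1/2
 = 389/20
Net = 389/20 - 14 = 109/20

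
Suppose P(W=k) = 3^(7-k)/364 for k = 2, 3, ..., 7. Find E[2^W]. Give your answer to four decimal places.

7.3077

E[2^W] = Σ 2^w·P(W=w)
 = 4·243/364 + 8·81/364 + 16·27/364 + 32·9/364 + 64·3/364 + 128·1/364
 = 243/91 + 162/91 + 108/91 + 72/91 + 48/91 + 32/91
 = 95/13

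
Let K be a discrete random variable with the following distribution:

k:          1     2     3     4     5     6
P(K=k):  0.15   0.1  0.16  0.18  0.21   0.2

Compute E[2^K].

E[2^K] = Σ 2^k·P(K=k)
 = 2·0.15 + 4·0.1 + 8·0.16 + 16·0.18 + 32·0.21 + 64·0.2
 = 0.3 + 0.4 + 1.28 + 2.88 + 6.72 + 12.8
 = 24.38

24.38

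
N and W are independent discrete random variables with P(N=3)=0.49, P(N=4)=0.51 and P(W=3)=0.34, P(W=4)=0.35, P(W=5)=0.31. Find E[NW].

13.9347

E[NW] = Σ_n Σ_w nw · P(N=n)P(W=w)
 = 9·0.1666 + 12·0.1715 + 15·0.1519 + 12·0.1734 + 16·0.1785 + 20·0.1581
 = 1.4994 + 2.058 + 2.2785 + 2.0808 + 2.856 + 3.162
 = 13.9347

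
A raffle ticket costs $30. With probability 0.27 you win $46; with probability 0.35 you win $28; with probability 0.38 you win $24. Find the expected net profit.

E[payout] = 46·0.27 + 28·0.35 + 24·0.38
 = 12.42 + 9.8 + 9.12
 = 31.34
Net = 31.34 - 30 = 1.34

1.34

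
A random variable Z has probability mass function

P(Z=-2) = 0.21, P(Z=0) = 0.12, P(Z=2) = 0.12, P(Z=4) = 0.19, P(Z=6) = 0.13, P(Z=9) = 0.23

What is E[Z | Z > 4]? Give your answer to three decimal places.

7.917

P(Z > 4) = 0.13 + 0.23 = 0.36.
E[Z | Z > 4] = [6·0.13 + 9·0.23] / 0.36
 = 2.85 / 0.36
 = 95/12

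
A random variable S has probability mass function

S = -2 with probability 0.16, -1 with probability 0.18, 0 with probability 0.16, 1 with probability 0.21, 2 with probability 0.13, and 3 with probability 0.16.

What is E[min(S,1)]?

0

E[min(S,1)] = Σ min(s,1)·P(S=s)
 = (-2)·0.16 + (-1)·0.18 + 0·0.16 + 1·0.21 + 1·0.13 + 1·0.16
 = (-0.32) + (-0.18) + 0 + 0.21 + 0.13 + 0.16
 = 0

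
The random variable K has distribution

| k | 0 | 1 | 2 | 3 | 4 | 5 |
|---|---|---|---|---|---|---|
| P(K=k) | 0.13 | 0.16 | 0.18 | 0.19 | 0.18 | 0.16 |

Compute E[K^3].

E[K^3] = Σ k^3·P(K=k)
 = 0·0.13 + 1·0.16 + 8·0.18 + 27·0.19 + 64·0.18 + 125·0.16
 = 0 + 0.16 + 1.44 + 5.13 + 11.52 + 20
 = 38.25

38.25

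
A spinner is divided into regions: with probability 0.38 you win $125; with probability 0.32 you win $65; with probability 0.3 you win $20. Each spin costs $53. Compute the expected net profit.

E[payout] = 125·0.38 + 65·0.32 + 20·0.3
 = 47.5 + 20.8 + 6
 = 74.3
Net = 74.3 - 53 = 21.3

21.3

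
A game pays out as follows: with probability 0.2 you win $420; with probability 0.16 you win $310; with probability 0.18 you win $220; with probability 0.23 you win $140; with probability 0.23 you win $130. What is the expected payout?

E[payout] = 420·0.2 + 310·0.16 + 220·0.18 + 140·0.23 + 130·0.23
 = 84 + 49.6 + 39.6 + 32.2 + 29.9
 = 235.3

235.3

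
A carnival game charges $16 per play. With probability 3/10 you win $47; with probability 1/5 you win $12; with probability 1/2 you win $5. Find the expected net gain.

E[payout] = 47·3/10 + 12·1/5 + 5·1/2
 = 141/10 + 12/5 + 5/2
 = 19
Net = 19 - 16 = 3

3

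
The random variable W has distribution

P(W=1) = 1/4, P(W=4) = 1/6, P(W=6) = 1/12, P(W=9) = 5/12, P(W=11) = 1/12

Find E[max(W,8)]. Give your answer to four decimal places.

8.6667

E[max(W,8)] = Σ max(w,8)·P(W=w)
 = 8·1/4 + 8·1/6 + 8·1/12 + 9·5/12 + 11·1/12
 = 2 + 4/3 + 2/3 + 15/4 + 11/12
 = 26/3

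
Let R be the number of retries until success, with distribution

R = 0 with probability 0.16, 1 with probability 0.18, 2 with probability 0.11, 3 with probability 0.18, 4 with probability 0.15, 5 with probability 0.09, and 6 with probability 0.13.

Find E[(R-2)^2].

E[(R-2)^2] = Σ (r-2)^2·P(R=r)
 = 4·0.16 + 1·0.18 + 0·0.11 + 1·0.18 + 4·0.15 + 9·0.09 + 16·0.13
 = 0.64 + 0.18 + 0 + 0.18 + 0.6 + 0.81 + 2.08
 = 4.49

4.49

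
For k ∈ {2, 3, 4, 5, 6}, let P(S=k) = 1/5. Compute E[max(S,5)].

E[max(S,5)] = Σ max(s,5)·P(S=s)
 = 5·1/5 + 5·1/5 + 5·1/5 + 5·1/5 + 6·1/5
 = 1 + 1 + 1 + 1 + 6/5
 = 26/5

5.2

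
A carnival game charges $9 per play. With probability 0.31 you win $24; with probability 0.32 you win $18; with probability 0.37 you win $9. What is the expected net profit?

E[payout] = 24·0.31 + 18·0.32 + 9·0.37
 = 7.44 + 5.76 + 3.33
 = 16.53
Net = 16.53 - 9 = 7.53

7.53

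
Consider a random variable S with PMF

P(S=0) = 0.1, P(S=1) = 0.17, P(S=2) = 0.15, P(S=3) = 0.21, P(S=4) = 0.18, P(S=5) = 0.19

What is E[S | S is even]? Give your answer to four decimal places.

P(S is even) = 0.1 + 0.15 + 0.18 = 0.43.
E[S | S is even] = [0·0.1 + 2·0.15 + 4·0.18] / 0.43
 = 1.02 / 0.43
 = 102/43

2.3721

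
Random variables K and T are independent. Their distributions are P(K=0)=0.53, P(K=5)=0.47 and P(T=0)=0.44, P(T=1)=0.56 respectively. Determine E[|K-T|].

2.3836

E[|K-T|] = Σ_k Σ_t |k-t| · P(K=k)P(T=t)
 = 0·0.2332 + 1·0.2968 + 5·0.2068 + 4·0.2632
 = 0 + 0.2968 + 1.034 + 1.0528
 = 2.3836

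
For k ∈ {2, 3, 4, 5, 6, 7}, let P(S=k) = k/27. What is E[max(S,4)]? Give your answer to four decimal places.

5.4074

E[max(S,4)] = Σ max(s,4)·P(S=s)
 = 4·2/27 + 4·1/9 + 4·4/27 + 5·5/27 + 6·2/9 + 7·7/27
 = 8/27 + 4/9 + 16/27 + 25/27 + 4/3 + 49/27
 = 146/27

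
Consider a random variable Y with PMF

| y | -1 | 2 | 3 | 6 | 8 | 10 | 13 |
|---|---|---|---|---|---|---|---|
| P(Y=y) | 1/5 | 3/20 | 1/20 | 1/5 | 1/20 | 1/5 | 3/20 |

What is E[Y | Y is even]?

P(Y is even) = 3/20 + 1/5 + 1/20 + 1/5 = 3/5.
E[Y | Y is even] = [2·3/20 + 6·1/5 + 8·1/20 + 10·1/5] / (3/5)
 = 39/10 / (3/5)
 = 13/2

6.5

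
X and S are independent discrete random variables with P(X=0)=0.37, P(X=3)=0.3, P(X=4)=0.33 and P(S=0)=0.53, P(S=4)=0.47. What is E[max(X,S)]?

E[max(X,S)] = Σ_x Σ_s max(x,s) · P(X=x)P(S=s)
 = 0·0.1961 + 4·0.1739 + 3·0.159 + 4·0.141 + 4·0.1749 + 4·0.1551
 = 0 + 0.6956 + 0.477 + 0.564 + 0.6996 + 0.6204
 = 3.0566

3.0566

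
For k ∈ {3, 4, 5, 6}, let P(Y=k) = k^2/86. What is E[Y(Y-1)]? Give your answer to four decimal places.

21.2326

E[Y(Y-1)] = Σ y(y-1)·P(Y=y)
 = 6·9/86 + 12·8/43 + 20·25/86 + 30·18/43
 = 27/43 + 96/43 + 250/43 + 540/43
 = 913/43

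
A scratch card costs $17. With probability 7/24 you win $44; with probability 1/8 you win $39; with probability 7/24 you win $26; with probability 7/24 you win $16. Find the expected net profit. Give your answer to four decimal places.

E[payout] = 44·7/24 + 39·1/8 + 26·7/24 + 16·7/24
 = 77/6 + 39/8 + 91/12 + 14/3
 = 719/24
Net = 719/24 - 17 = 311/24

12.9583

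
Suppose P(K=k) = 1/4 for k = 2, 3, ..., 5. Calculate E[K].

E[K] = Σ k·P(K=k)
 = 2·1/4 + 3·1/4 + 4·1/4 + 5·1/4
 = 1/2 + 3/4 + 1 + 5/4
 = 7/2

3.5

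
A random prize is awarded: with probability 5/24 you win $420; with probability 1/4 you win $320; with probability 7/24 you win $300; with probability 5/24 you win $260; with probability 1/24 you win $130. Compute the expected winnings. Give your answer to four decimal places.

E[payout] = 420·5/24 + 320·1/4 + 300·7/24 + 260·5/24 + 130·1/24
 = 175/2 + 80 + 175/2 + 325/6 + 65/12
 = 3775/12

314.5833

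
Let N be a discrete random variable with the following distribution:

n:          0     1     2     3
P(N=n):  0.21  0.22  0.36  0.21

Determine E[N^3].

8.77

E[N^3] = Σ n^3·P(N=n)
 = 0·0.21 + 1·0.22 + 8·0.36 + 27·0.21
 = 0 + 0.22 + 2.88 + 5.67
 = 8.77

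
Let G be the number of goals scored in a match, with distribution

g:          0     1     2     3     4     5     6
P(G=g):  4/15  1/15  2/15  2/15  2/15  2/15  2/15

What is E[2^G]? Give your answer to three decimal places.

16.933

E[2^G] = Σ 2^g·P(G=g)
 = 1·4/15 + 2·1/15 + 4·2/15 + 8·2/15 + 16·2/15 + 32·2/15 + 64·2/15
 = 4/15 + 2/15 + 8/15 + 16/15 + 32/15 + 64/15 + 128/15
 = 254/15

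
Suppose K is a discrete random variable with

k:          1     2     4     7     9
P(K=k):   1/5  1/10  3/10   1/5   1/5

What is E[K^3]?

234.6

E[K^3] = Σ k^3·P(K=k)
 = 1·1/5 + 8·1/10 + 64·3/10 + 343·1/5 + 729·1/5
 = 1/5 + 4/5 + 96/5 + 343/5 + 729/5
 = 1173/5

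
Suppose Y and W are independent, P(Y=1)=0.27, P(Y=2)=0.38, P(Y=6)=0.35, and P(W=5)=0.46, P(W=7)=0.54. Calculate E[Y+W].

9.21

E[Y+W] = Σ_y Σ_w (y+w) · P(Y=y)P(W=w)
 = 6·0.1242 + 8·0.1458 + 7·0.1748 + 9·0.2052 + 11·0.161 + 13·0.189
 = 0.7452 + 1.1664 + 1.2236 + 1.8468 + 1.771 + 2.457
 = 9.21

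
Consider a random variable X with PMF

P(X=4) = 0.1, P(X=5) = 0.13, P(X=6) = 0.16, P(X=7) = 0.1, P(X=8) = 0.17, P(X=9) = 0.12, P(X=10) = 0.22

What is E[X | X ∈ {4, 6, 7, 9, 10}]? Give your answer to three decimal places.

7.629

P(X ∈ {4, 6, 7, 9, 10}) = 0.1 + 0.16 + 0.1 + 0.12 + 0.22 = 0.7.
E[X | X ∈ {4, 6, 7, 9, 10}] = [4·0.1 + 6·0.16 + 7·0.1 + 9·0.12 + 10·0.22] / 0.7
 = 5.34 / 0.7
 = 267/35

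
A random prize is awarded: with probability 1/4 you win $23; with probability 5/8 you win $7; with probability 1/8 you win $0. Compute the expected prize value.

10.125

E[payout] = 23·1/4 + 7·5/8 + 0·1/8
 = 23/4 + 35/8 + 0
 = 81/8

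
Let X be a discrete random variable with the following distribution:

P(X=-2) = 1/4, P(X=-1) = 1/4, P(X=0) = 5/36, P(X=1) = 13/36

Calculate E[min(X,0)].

-0.75

E[min(X,0)] = Σ min(x,0)·P(X=x)
 = (-2)·1/4 + (-1)·1/4 + 0·5/36 + 0·13/36
 = (-1/2) + (-1/4) + 0 + 0
 = -3/4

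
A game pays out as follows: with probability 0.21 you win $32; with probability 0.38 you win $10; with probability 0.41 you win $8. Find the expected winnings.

13.8

E[payout] = 32·0.21 + 10·0.38 + 8·0.41
 = 6.72 + 3.8 + 3.28
 = 13.8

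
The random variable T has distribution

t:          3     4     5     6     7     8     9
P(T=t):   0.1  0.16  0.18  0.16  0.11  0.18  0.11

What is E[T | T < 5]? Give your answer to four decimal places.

P(T < 5) = 0.1 + 0.16 = 0.26.
E[T | T < 5] = [3·0.1 + 4·0.16] / 0.26
 = 0.94 / 0.26
 = 47/13

3.6154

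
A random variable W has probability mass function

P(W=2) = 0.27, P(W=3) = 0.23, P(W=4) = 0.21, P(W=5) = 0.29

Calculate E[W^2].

13.76

E[W^2] = Σ w^2·P(W=w)
 = 4·0.27 + 9·0.23 + 16·0.21 + 25·0.29
 = 1.08 + 2.07 + 3.36 + 7.25
 = 13.76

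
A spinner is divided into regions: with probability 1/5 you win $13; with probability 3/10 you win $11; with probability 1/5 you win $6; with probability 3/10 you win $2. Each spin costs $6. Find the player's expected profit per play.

E[payout] = 13·1/5 + 11·3/10 + 6·1/5 + 2·3/10
 = 13/5 + 33/10 + 6/5 + 3/5
 = 77/10
Net = 77/10 - 6 = 17/10

1.7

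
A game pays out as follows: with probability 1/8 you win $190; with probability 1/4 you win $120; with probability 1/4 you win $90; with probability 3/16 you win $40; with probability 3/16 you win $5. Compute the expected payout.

84.6875

E[payout] = 190·1/8 + 120·1/4 + 90·1/4 + 40·3/16 + 5·3/16
 = 95/4 + 30 + 45/2 + 15/2 + 15/16
 = 1355/16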